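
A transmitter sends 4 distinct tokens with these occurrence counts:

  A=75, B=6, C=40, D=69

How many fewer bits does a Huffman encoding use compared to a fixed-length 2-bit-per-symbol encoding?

Fixed-length: 2 bits × 190 symbols = 380 bits.
Huffman merges:
merge B(6) and C(40): 46
merge 46 and D(69): 115
merge A(75) and 115: 190
Huffman total = 46 + 115 + 190 = 351 bits.
Saving = 380 − 351 = 29 bits.

29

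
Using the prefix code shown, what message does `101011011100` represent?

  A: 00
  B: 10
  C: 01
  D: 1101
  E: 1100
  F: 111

BBDE

Read left to right; each codeword is recognised as soon as it completes (prefix code):
  10→B | 10→B | 1101→D | 1100→E
Decoded message: BBDE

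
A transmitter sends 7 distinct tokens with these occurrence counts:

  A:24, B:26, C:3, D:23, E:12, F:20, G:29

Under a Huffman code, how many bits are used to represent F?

3

Repeatedly merge the two smallest:
combine C(3), E(12) → 15
combine 15, F(20) → 35
combine D(23), A(24) → 47
combine B(26), G(29) → 55
combine 35, 47 → 82
combine 55, 82 → 137
The subtree containing F is merged 3 times, so code length = 3.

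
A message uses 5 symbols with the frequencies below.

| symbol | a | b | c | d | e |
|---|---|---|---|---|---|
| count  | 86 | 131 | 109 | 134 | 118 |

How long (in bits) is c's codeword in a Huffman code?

3

Repeatedly merge the two smallest:
combine a(86), c(109) → 195
combine e(118), b(131) → 249
combine d(134), 195 → 329
combine 249, 329 → 578
c's leaf is at depth 3, giving a 3-bit codeword.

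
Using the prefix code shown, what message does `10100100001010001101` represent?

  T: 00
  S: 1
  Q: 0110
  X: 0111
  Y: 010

Read left to right; each codeword is recognised as soon as it completes (prefix code):
  1→S | 010→Y | 010→Y | 00→T | 010→Y | 1→S | 00→T | 0110→Q | 1→S
Decoded message: SYYTYSTQS

SYYTYSTQS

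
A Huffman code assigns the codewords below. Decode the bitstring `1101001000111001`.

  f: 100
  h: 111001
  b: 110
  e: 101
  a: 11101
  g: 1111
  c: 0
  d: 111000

bffch

Read left to right; each codeword is recognised as soon as it completes (prefix code):
  110→b | 100→f | 100→f | 0→c | 111001→h
Decoded message: bffch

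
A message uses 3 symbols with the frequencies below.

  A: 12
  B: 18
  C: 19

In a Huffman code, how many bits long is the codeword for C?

1

Repeatedly merge the two smallest:
combine A(12), B(18) → 30
combine C(19), 30 → 49
C is a child of the root — depth 1, so its codeword is a single bit.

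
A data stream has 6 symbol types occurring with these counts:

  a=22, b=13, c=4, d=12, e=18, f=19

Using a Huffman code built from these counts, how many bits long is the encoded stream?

Greedily combine the two least-frequent nodes:
combine c(4), d(12) → 16
combine b(13), 16 → 29
combine e(18), f(19) → 37
combine a(22), 29 → 51
combine 37, 51 → 88
Each symbol's bit-cost is frequency × depth; summing gives 221 bits (equivalently 16 + 29 + 37 + 51 + 88).

221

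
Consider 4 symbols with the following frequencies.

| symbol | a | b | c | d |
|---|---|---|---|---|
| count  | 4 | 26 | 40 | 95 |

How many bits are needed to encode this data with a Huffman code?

265

Merge the two smallest weights repeatedly:
combine a(4), b(26) → 30
combine 30, c(40) → 70
combine 70, d(95) → 165
Total encoded bits = sum of merged weights = 30 + 70 + 165 = 265.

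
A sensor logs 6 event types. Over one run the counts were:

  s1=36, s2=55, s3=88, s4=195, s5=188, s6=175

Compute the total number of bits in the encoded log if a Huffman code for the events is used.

Greedily combine the two least-frequent nodes:
combine s1(36), s2(55) → 91
combine s3(88), 91 → 179
combine s6(175), 179 → 354
combine s5(188), s4(195) → 383
combine 354, 383 → 737
Each symbol's bit-cost is frequency × depth; summing gives 1744 bits (equivalently 91 + 179 + 354 + 383 + 737).

1744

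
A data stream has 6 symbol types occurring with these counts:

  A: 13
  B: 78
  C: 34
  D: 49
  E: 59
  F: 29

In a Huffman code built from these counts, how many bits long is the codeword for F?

4

Repeatedly merge the two smallest:
A(13) + F(29) → 42
C(34) + 42 → 76
D(49) + E(59) → 108
76 + B(78) → 154
108 + 154 → 262
The subtree containing F is merged 4 times, so code length = 4.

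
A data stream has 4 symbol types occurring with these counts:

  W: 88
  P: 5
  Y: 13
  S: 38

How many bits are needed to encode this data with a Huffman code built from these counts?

218

Merge the two smallest weights repeatedly:
merge P(5) and Y(13): 18
merge 18 and S(38): 56
merge 56 and W(88): 144
The encoded length is the sum of every internal node's weight: 18 + 56 + 144 = 218 bits.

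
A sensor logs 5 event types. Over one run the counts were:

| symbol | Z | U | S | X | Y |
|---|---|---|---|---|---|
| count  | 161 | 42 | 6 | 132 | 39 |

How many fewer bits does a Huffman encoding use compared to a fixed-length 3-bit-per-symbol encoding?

409

Fixed-length: 3 bits × 380 symbols = 1140 bits.
Huffman merges:
S(6) + Y(39) → 45
U(42) + 45 → 87
87 + X(132) → 219
Z(161) + 219 → 380
Huffman total = 45 + 87 + 219 + 380 = 731 bits.
Saving = 1140 − 731 = 409 bits.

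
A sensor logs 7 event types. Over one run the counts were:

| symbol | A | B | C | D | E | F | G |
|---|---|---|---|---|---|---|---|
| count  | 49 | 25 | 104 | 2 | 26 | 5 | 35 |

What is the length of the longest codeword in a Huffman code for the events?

5

Merge the two lowest-weight nodes at each step:
merge D(2) and F(5): 7
merge 7 and B(25): 32
merge E(26) and 32: 58
merge G(35) and A(49): 84
merge 58 and 84: 142
merge C(104) and 142: 246
The first pair merged (D, F) ends up deepest, at depth 5.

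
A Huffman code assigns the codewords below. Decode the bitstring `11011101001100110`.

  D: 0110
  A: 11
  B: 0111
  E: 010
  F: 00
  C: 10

ABEDD

Read left to right; each codeword is recognised as soon as it completes (prefix code):
  11→A | 0111→B | 010→E | 0110→D | 0110→D
Decoded message: ABEDD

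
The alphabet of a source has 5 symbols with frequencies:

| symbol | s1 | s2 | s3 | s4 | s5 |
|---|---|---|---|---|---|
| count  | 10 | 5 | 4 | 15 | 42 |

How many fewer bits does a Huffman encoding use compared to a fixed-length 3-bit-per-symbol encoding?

90

Fixed-length: 3 bits × 76 symbols = 228 bits.
Huffman merges:
merge s3(4) and s2(5): 9
merge 9 and s1(10): 19
merge s4(15) and 19: 34
merge 34 and s5(42): 76
Huffman total = 9 + 19 + 34 + 76 = 138 bits.
Saving = 228 − 138 = 90 bits.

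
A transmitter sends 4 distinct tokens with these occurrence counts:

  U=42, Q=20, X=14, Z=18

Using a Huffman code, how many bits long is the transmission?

178

Build the Huffman tree bottom-up:
merge X(14) and Z(18): 32
merge Q(20) and 32: 52
merge U(42) and 52: 94
Total encoded bits = sum of merged weights = 32 + 52 + 94 = 178.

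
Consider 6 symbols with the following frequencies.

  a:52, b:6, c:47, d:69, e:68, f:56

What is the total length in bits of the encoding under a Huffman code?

Build the Huffman tree bottom-up:
merge b(6) and c(47): 53
merge a(52) and 53: 105
merge f(56) and e(68): 124
merge d(69) and 105: 174
merge 124 and 174: 298
The encoded length is the sum of every internal node's weight: 53 + 105 + 124 + 174 + 298 = 754 bits.

754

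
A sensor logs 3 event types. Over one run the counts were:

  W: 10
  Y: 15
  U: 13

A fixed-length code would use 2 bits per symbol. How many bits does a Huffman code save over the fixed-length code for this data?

15

Fixed-length: 2 bits × 38 symbols = 76 bits.
Huffman merges:
W(10) + U(13) → 23
Y(15) + 23 → 38
Huffman total = 23 + 38 = 61 bits.
Saving = 76 − 61 = 15 bits.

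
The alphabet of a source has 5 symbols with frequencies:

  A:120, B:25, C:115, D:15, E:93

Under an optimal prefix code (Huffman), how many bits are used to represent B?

3

Huffman merges, smallest pair first:
merge D(15) and B(25): 40
merge 40 and E(93): 133
merge C(115) and A(120): 235
merge 133 and 235: 368
B's leaf is at depth 3, giving a 3-bit codeword.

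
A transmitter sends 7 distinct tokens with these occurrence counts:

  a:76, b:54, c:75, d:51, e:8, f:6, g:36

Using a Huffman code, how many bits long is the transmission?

Merge the two smallest weights repeatedly:
combine f(6), e(8) → 14
combine 14, g(36) → 50
combine 50, d(51) → 101
combine b(54), c(75) → 129
combine a(76), 101 → 177
combine 129, 177 → 306
The encoded length is the sum of every internal node's weight: 14 + 50 + 101 + 129 + 177 + 306 = 777 bits.

777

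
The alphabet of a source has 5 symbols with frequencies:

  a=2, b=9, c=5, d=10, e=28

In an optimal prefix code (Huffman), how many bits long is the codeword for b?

Repeatedly merge the two smallest:
combine a(2), c(5) → 7
combine 7, b(9) → 16
combine d(10), 16 → 26
combine 26, e(28) → 54
b's leaf is at depth 3, giving a 3-bit codeword.

3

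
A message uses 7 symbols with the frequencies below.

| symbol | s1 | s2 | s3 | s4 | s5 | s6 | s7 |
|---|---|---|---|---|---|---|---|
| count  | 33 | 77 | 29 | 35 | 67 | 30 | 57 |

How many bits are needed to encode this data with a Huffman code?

Build the Huffman tree bottom-up:
combine s3(29), s6(30) → 59
combine s1(33), s4(35) → 68
combine s7(57), 59 → 116
combine s5(67), 68 → 135
combine s2(77), 116 → 193
combine 135, 193 → 328
Each symbol's bit-cost is frequency × depth; summing gives 899 bits (equivalently 59 + 68 + 116 + 135 + 193 + 328).

899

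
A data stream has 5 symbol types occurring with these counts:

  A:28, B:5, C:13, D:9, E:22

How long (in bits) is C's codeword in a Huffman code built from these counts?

3

Repeatedly merge the two smallest:
B(5) + D(9) → 14
C(13) + 14 → 27
E(22) + 27 → 49
A(28) + 49 → 77
C sits 3 levels below the root, so its codeword is 3 bits.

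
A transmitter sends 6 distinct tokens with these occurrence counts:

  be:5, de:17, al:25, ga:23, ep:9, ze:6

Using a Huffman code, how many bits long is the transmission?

201

Build the Huffman tree bottom-up:
be(5) + ze(6) → 11
ep(9) + 11 → 20
de(17) + 20 → 37
ga(23) + al(25) → 48
37 + 48 → 85
The encoded length is the sum of every internal node's weight: 11 + 20 + 37 + 48 + 85 = 201 bits.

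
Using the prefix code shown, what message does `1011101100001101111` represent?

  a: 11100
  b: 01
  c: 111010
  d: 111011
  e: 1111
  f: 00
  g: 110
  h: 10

Read left to right; each codeword is recognised as soon as it completes (prefix code):
  10→h | 111011→d | 00→f | 00→f | 110→g | 1111→e
Decoded message: hdffge

hdffge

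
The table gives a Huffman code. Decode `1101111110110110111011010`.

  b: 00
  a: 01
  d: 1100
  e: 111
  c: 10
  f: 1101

Read left to right; each codeword is recognised as soon as it completes (prefix code):
  1101→f | 111→e | 1101→f | 10→c | 1101→f | 1101→f | 10→c | 10→c
Decoded message: fefcffcc

fefcffcc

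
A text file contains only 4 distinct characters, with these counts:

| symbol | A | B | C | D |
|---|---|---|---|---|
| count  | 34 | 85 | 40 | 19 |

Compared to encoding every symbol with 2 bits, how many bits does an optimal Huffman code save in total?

32

Fixed-length: 2 bits × 178 symbols = 356 bits.
Huffman merges:
D(19) + A(34) → 53
C(40) + 53 → 93
B(85) + 93 → 178
Huffman total = 53 + 93 + 178 = 324 bits.
Saving = 356 − 324 = 32 bits.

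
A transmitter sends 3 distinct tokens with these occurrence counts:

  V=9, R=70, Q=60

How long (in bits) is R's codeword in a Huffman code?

1

Repeatedly merge the two smallest:
V(9) + Q(60) → 69
69 + R(70) → 139
R is merged only at the final step, so code length = 1.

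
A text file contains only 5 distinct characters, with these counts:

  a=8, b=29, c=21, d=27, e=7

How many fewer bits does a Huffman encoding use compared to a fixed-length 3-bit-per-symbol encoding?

77

Fixed-length: 3 bits × 92 symbols = 276 bits.
Huffman merges:
combine e(7), a(8) → 15
combine 15, c(21) → 36
combine d(27), b(29) → 56
combine 36, 56 → 92
Huffman total = 15 + 36 + 56 + 92 = 199 bits.
Saving = 276 − 199 = 77 bits.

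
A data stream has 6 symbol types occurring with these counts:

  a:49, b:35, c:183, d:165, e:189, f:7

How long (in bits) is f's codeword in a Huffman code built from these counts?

4

Repeatedly merge the two smallest:
merge f(7) and b(35): 42
merge 42 and a(49): 91
merge 91 and d(165): 256
merge c(183) and e(189): 372
merge 256 and 372: 628
f sits 4 levels below the root, so its codeword is 4 bits.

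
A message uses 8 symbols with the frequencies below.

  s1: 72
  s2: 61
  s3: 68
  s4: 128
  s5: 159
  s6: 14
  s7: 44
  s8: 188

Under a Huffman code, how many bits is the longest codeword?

5

Merge the two lowest-weight nodes at each step:
merge s6(14) and s7(44): 58
merge 58 and s2(61): 119
merge s3(68) and s1(72): 140
merge 119 and s4(128): 247
merge 140 and s5(159): 299
merge s8(188) and 247: 435
merge 299 and 435: 734
Maximum depth reached is 5.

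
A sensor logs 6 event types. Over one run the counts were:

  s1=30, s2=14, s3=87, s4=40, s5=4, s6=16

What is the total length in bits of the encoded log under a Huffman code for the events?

Greedily combine the two least-frequent nodes:
s5(4) + s2(14) → 18
s6(16) + 18 → 34
s1(30) + 34 → 64
s4(40) + 64 → 104
s3(87) + 104 → 191
Total encoded bits = sum of merged weights = 18 + 34 + 64 + 104 + 191 = 411.

411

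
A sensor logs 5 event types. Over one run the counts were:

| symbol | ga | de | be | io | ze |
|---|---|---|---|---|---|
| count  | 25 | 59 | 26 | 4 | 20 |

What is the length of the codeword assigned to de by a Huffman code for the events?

1

Huffman merges, smallest pair first:
io(4) + ze(20) → 24
24 + ga(25) → 49
be(26) + 49 → 75
de(59) + 75 → 134
de is merged only at the final step, so code length = 1.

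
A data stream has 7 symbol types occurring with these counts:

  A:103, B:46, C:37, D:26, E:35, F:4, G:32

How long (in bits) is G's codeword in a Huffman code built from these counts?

Huffman merges, smallest pair first:
F(4) + D(26) → 30
30 + G(32) → 62
E(35) + C(37) → 72
B(46) + 62 → 108
72 + A(103) → 175
108 + 175 → 283
G sits 3 levels below the root, so its codeword is 3 bits.

3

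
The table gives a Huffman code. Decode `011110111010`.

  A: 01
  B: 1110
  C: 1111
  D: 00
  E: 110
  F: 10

ABBF

Read left to right; each codeword is recognised as soon as it completes (prefix code):
  01→A | 1110→B | 1110→B | 10→F
Decoded message: ABBF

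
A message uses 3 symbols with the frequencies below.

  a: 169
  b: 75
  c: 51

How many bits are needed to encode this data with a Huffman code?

421

Merge the two smallest weights repeatedly:
c(51) + b(75) → 126
126 + a(169) → 295
The encoded length is the sum of every internal node's weight: 126 + 295 = 421 bits.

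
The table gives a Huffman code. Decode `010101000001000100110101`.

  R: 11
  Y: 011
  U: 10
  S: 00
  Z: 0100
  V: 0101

Read left to right; each codeword is recognised as soon as it completes (prefix code):
  0101→V | 0100→Z | 00→S | 0100→Z | 0100→Z | 11→R | 0101→V
Decoded message: VZSZZRV

VZSZZRV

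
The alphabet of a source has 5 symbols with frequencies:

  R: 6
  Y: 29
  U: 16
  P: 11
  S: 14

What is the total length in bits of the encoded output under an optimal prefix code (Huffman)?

Greedily combine the two least-frequent nodes:
combine R(6), P(11) → 17
combine S(14), U(16) → 30
combine 17, Y(29) → 46
combine 30, 46 → 76
The encoded length is the sum of every internal node's weight: 17 + 30 + 46 + 76 = 169 bits.

169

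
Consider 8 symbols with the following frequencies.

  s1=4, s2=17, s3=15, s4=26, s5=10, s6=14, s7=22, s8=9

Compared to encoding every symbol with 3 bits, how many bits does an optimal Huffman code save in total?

Fixed-length: 3 bits × 117 symbols = 351 bits.
Huffman merges:
s1(4) + s8(9) → 13
s5(10) + 13 → 23
s6(14) + s3(15) → 29
s2(17) + s7(22) → 39
23 + s4(26) → 49
29 + 39 → 68
49 + 68 → 117
Huffman total = 13 + 23 + 29 + 39 + 49 + 68 + 117 = 338 bits.
Saving = 351 − 338 = 13 bits.

13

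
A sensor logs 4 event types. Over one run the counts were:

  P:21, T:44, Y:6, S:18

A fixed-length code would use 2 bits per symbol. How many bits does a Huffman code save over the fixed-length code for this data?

Fixed-length: 2 bits × 89 symbols = 178 bits.
Huffman merges:
merge Y(6) and S(18): 24
merge P(21) and 24: 45
merge T(44) and 45: 89
Huffman total = 24 + 45 + 89 = 158 bits.
Saving = 178 − 158 = 20 bits.

20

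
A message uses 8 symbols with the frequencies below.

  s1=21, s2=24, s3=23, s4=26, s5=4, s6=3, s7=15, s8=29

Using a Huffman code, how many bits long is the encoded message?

409

Greedily combine the two least-frequent nodes:
merge s6(3) and s5(4): 7
merge 7 and s7(15): 22
merge s1(21) and 22: 43
merge s3(23) and s2(24): 47
merge s4(26) and s8(29): 55
merge 43 and 47: 90
merge 55 and 90: 145
Each symbol's bit-cost is frequency × depth; summing gives 409 bits (equivalently 7 + 22 + 43 + 47 + 55 + 90 + 145).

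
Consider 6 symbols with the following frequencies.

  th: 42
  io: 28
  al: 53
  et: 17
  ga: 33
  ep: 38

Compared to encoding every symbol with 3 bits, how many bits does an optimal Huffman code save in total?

95

Fixed-length: 3 bits × 211 symbols = 633 bits.
Huffman merges:
combine et(17), io(28) → 45
combine ga(33), ep(38) → 71
combine th(42), 45 → 87
combine al(53), 71 → 124
combine 87, 124 → 211
Huffman total = 45 + 71 + 87 + 124 + 211 = 538 bits.
Saving = 633 − 538 = 95 bits.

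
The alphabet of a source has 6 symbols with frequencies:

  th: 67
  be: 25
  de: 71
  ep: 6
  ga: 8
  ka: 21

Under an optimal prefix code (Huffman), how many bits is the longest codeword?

Merge the two lowest-weight nodes at each step:
merge ep(6) and ga(8): 14
merge 14 and ka(21): 35
merge be(25) and 35: 60
merge 60 and th(67): 127
merge de(71) and 127: 198
The rarest symbols sit at the bottom; the longest codeword is 5 bits.

5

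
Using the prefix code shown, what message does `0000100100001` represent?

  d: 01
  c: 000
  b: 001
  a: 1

Read left to right; each codeword is recognised as soon as it completes (prefix code):
  000→c | 01→d | 001→b | 000→c | 01→d
Decoded message: cdbcd

cdbcd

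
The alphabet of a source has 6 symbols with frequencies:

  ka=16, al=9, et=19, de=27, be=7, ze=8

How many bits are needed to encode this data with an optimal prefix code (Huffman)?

Build the Huffman tree bottom-up:
merge be(7) and ze(8): 15
merge al(9) and 15: 24
merge ka(16) and et(19): 35
merge 24 and de(27): 51
merge 35 and 51: 86
Each symbol's bit-cost is frequency × depth; summing gives 211 bits (equivalently 15 + 24 + 35 + 51 + 86).

211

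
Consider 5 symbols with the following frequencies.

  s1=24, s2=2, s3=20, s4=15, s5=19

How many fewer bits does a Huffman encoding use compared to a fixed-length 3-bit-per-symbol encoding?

Fixed-length: 3 bits × 80 symbols = 240 bits.
Huffman merges:
merge s2(2) and s4(15): 17
merge 17 and s5(19): 36
merge s3(20) and s1(24): 44
merge 36 and 44: 80
Huffman total = 17 + 36 + 44 + 80 = 177 bits.
Saving = 240 − 177 = 63 bits.

63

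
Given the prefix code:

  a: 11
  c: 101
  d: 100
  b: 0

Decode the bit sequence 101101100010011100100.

ccdbdadd

Read left to right; each codeword is recognised as soon as it completes (prefix code):
  101→c | 101→c | 100→d | 0→b | 100→d | 11→a | 100→d | 100→d
Decoded message: ccdbdadd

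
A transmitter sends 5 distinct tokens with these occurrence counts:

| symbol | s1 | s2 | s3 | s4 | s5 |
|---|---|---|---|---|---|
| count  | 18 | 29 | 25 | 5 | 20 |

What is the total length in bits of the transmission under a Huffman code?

Merge the two smallest weights repeatedly:
combine s4(5), s1(18) → 23
combine s5(20), 23 → 43
combine s3(25), s2(29) → 54
combine 43, 54 → 97
Total encoded bits = sum of merged weights = 23 + 43 + 54 + 97 = 217.

217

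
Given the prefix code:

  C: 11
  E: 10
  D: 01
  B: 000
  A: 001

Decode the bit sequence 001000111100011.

ABCCBC

Read left to right; each codeword is recognised as soon as it completes (prefix code):
  001→A | 000→B | 11→C | 11→C | 000→B | 11→C
Decoded message: ABCCBC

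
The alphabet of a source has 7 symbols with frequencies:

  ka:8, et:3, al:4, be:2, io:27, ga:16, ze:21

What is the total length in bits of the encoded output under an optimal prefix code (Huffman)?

193

Build the Huffman tree bottom-up:
merge be(2) and et(3): 5
merge al(4) and 5: 9
merge ka(8) and 9: 17
merge ga(16) and 17: 33
merge ze(21) and io(27): 48
merge 33 and 48: 81
Each symbol's bit-cost is frequency × depth; summing gives 193 bits (equivalently 5 + 9 + 17 + 33 + 48 + 81).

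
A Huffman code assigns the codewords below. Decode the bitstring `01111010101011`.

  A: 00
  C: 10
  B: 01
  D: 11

Read left to right; each codeword is recognised as soon as it completes (prefix code):
  01→B | 11→D | 10→C | 10→C | 10→C | 10→C | 11→D
Decoded message: BDCCCCD

BDCCCCD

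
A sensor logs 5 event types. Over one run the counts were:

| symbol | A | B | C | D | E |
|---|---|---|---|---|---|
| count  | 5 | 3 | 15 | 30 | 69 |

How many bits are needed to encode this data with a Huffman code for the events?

Build the Huffman tree bottom-up:
combine B(3), A(5) → 8
combine 8, C(15) → 23
combine 23, D(30) → 53
combine 53, E(69) → 122
The encoded length is the sum of every internal node's weight: 8 + 23 + 53 + 122 = 206 bits.

206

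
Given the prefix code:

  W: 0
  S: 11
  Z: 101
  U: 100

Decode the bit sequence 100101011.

UZWS

Read left to right; each codeword is recognised as soon as it completes (prefix code):
  100→U | 101→Z | 0→W | 11→S
Decoded message: UZWS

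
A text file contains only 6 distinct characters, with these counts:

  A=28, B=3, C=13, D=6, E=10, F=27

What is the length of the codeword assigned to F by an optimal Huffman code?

Huffman merges, smallest pair first:
combine B(3), D(6) → 9
combine 9, E(10) → 19
combine C(13), 19 → 32
combine F(27), A(28) → 55
combine 32, 55 → 87
F's leaf is at depth 2, giving a 2-bit codeword.

2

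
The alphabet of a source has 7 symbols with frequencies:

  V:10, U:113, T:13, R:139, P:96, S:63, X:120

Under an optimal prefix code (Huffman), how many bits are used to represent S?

4

Huffman merges, smallest pair first:
V(10) + T(13) → 23
23 + S(63) → 86
86 + P(96) → 182
U(113) + X(120) → 233
R(139) + 182 → 321
233 + 321 → 554
S sits 4 levels below the root, so its codeword is 4 bits.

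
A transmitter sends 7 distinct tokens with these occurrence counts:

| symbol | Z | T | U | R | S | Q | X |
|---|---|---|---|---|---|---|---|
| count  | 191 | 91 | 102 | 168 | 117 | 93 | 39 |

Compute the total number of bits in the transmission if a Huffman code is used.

2174

Greedily combine the two least-frequent nodes:
combine X(39), T(91) → 130
combine Q(93), U(102) → 195
combine S(117), 130 → 247
combine R(168), Z(191) → 359
combine 195, 247 → 442
combine 359, 442 → 801
Each symbol's bit-cost is frequency × depth; summing gives 2174 bits (equivalently 130 + 195 + 247 + 359 + 442 + 801).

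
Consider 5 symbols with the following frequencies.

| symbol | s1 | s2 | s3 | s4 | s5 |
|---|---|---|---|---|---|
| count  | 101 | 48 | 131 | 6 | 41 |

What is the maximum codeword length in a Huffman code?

Merge the two lowest-weight nodes at each step:
s4(6) + s5(41) → 47
47 + s2(48) → 95
95 + s1(101) → 196
s3(131) + 196 → 327
The rarest symbols sit at the bottom; the longest codeword is 4 bits.

4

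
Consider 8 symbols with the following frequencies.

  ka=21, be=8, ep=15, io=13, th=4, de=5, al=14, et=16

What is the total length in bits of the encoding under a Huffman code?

276

Greedily combine the two least-frequent nodes:
merge th(4) and de(5): 9
merge be(8) and 9: 17
merge io(13) and al(14): 27
merge ep(15) and et(16): 31
merge 17 and ka(21): 38
merge 27 and 31: 58
merge 38 and 58: 96
Each symbol's bit-cost is frequency × depth; summing gives 276 bits (equivalently 9 + 17 + 27 + 31 + 38 + 58 + 96).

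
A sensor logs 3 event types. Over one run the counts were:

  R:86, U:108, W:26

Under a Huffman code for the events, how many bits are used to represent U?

1

Build the tree from the bottom:
W(26) + R(86) → 112
U(108) + 112 → 220
U is a child of the root — depth 1, so its codeword is a single bit.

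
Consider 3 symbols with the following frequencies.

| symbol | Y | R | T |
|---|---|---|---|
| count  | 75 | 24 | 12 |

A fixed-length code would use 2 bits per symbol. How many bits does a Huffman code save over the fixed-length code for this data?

Fixed-length: 2 bits × 111 symbols = 222 bits.
Huffman merges:
combine T(12), R(24) → 36
combine 36, Y(75) → 111
Huffman total = 36 + 111 = 147 bits.
Saving = 222 − 147 = 75 bits.

75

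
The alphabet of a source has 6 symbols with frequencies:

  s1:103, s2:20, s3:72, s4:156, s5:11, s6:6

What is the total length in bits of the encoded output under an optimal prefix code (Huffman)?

743

Merge the two smallest weights repeatedly:
s6(6) + s5(11) → 17
17 + s2(20) → 37
37 + s3(72) → 109
s1(103) + 109 → 212
s4(156) + 212 → 368
The encoded length is the sum of every internal node's weight: 17 + 37 + 109 + 212 + 368 = 743 bits.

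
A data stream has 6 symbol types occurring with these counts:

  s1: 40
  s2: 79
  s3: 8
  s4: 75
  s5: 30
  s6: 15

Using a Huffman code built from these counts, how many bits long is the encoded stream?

570

Greedily combine the two least-frequent nodes:
combine s3(8), s6(15) → 23
combine 23, s5(30) → 53
combine s1(40), 53 → 93
combine s4(75), s2(79) → 154
combine 93, 154 → 247
Total encoded bits = sum of merged weights = 23 + 53 + 93 + 154 + 247 = 570.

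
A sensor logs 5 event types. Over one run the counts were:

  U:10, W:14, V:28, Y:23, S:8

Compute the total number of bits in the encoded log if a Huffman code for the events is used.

Build the Huffman tree bottom-up:
merge S(8) and U(10): 18
merge W(14) and 18: 32
merge Y(23) and V(28): 51
merge 32 and 51: 83
The encoded length is the sum of every internal node's weight: 18 + 32 + 51 + 83 = 184 bits.

184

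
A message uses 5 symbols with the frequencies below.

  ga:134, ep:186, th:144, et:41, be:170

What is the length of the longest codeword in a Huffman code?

3

Merge the two lowest-weight nodes at each step:
combine et(41), ga(134) → 175
combine th(144), be(170) → 314
combine 175, ep(186) → 361
combine 314, 361 → 675
The rarest symbols sit at the bottom; the longest codeword is 3 bits.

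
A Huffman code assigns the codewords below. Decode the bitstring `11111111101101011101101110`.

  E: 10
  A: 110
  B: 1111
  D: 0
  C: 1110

BBEAECAC

Read left to right; each codeword is recognised as soon as it completes (prefix code):
  1111→B | 1111→B | 10→E | 110→A | 10→E | 1110→C | 110→A | 1110→C
Decoded message: BBEAECAC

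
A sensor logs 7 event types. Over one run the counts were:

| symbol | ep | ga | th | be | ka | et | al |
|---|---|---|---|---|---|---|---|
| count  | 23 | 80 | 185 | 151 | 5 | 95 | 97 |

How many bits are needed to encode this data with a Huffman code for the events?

Greedily combine the two least-frequent nodes:
combine ka(5), ep(23) → 28
combine 28, ga(80) → 108
combine et(95), al(97) → 192
combine 108, be(151) → 259
combine th(185), 192 → 377
combine 259, 377 → 636
Total encoded bits = sum of merged weights = 28 + 108 + 192 + 259 + 377 + 636 = 1600.

1600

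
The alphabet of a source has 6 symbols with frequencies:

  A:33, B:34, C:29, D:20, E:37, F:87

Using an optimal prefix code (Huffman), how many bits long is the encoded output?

Build the Huffman tree bottom-up:
combine D(20), C(29) → 49
combine A(33), B(34) → 67
combine E(37), 49 → 86
combine 67, 86 → 153
combine F(87), 153 → 240
The encoded length is the sum of every internal node's weight: 49 + 67 + 86 + 153 + 240 = 595 bits.

595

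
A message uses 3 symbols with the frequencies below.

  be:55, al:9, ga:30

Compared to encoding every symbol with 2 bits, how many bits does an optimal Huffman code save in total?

55

Fixed-length: 2 bits × 94 symbols = 188 bits.
Huffman merges:
merge al(9) and ga(30): 39
merge 39 and be(55): 94
Huffman total = 39 + 94 = 133 bits.
Saving = 188 − 133 = 55 bits.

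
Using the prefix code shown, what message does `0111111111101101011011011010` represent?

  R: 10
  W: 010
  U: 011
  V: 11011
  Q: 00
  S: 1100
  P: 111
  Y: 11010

UPPVWVUW

Read left to right; each codeword is recognised as soon as it completes (prefix code):
  011→U | 111→P | 111→P | 11011→V | 010→W | 11011→V | 011→U | 010→W
Decoded message: UPPVWVUW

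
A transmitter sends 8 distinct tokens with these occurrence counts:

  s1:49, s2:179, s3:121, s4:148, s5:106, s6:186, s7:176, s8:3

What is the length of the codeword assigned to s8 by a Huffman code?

5

Repeatedly merge the two smallest:
merge s8(3) and s1(49): 52
merge 52 and s5(106): 158
merge s3(121) and s4(148): 269
merge 158 and s7(176): 334
merge s2(179) and s6(186): 365
merge 269 and 334: 603
merge 365 and 603: 968
s8 sits 5 levels below the root, so its codeword is 5 bits.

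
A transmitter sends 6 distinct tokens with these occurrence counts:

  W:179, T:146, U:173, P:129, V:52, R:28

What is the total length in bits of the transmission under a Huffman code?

1703

Greedily combine the two least-frequent nodes:
merge R(28) and V(52): 80
merge 80 and P(129): 209
merge T(146) and U(173): 319
merge W(179) and 209: 388
merge 319 and 388: 707
Total encoded bits = sum of merged weights = 80 + 209 + 319 + 388 + 707 = 1703.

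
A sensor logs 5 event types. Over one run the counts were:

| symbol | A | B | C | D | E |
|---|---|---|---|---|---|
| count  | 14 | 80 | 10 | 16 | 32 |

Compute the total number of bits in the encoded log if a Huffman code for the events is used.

Build the Huffman tree bottom-up:
C(10) + A(14) → 24
D(16) + 24 → 40
E(32) + 40 → 72
72 + B(80) → 152
Each symbol's bit-cost is frequency × depth; summing gives 288 bits (equivalently 24 + 40 + 72 + 152).

288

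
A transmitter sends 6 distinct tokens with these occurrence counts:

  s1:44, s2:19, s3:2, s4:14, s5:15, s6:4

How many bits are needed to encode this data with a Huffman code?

Greedily combine the two least-frequent nodes:
merge s3(2) and s6(4): 6
merge 6 and s4(14): 20
merge s5(15) and s2(19): 34
merge 20 and 34: 54
merge s1(44) and 54: 98
The encoded length is the sum of every internal node's weight: 6 + 20 + 34 + 54 + 98 = 212 bits.

212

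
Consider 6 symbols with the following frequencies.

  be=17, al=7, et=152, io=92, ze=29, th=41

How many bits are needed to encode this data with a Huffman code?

Build the Huffman tree bottom-up:
merge al(7) and be(17): 24
merge 24 and ze(29): 53
merge th(41) and 53: 94
merge io(92) and 94: 186
merge et(152) and 186: 338
Total encoded bits = sum of merged weights = 24 + 53 + 94 + 186 + 338 = 695.

695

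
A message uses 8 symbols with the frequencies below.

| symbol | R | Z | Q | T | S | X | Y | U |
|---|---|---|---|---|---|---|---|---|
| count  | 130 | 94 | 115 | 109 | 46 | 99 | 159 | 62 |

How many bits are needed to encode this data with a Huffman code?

Greedily combine the two least-frequent nodes:
merge S(46) and U(62): 108
merge Z(94) and X(99): 193
merge 108 and T(109): 217
merge Q(115) and R(130): 245
merge Y(159) and 193: 352
merge 217 and 245: 462
merge 352 and 462: 814
The encoded length is the sum of every internal node's weight: 108 + 193 + 217 + 245 + 352 + 462 + 814 = 2391 bits.

2391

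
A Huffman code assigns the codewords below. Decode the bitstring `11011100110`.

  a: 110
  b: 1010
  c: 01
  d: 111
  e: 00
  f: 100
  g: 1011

Read left to right; each codeword is recognised as soon as it completes (prefix code):
  110→a | 111→d | 00→e | 110→a
Decoded message: adea

adea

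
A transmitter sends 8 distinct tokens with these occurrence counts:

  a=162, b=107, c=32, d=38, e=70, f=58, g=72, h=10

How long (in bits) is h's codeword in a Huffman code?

5

Huffman merges, smallest pair first:
combine h(10), c(32) → 42
combine d(38), 42 → 80
combine f(58), e(70) → 128
combine g(72), 80 → 152
combine b(107), 128 → 235
combine 152, a(162) → 314
combine 235, 314 → 549
h's leaf is at depth 5, giving a 5-bit codeword.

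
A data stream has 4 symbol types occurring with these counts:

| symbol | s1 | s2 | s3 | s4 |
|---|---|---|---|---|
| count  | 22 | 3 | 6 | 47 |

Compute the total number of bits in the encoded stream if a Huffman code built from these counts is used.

Merge the two smallest weights repeatedly:
merge s2(3) and s3(6): 9
merge 9 and s1(22): 31
merge 31 and s4(47): 78
Total encoded bits = sum of merged weights = 9 + 31 + 78 = 118.

118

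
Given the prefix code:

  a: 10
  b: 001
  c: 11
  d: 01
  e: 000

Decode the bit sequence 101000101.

aabd

Read left to right; each codeword is recognised as soon as it completes (prefix code):
  10→a | 10→a | 001→b | 01→d
Decoded message: aabd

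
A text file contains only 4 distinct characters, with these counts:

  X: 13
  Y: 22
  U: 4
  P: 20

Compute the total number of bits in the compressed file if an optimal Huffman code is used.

Build the Huffman tree bottom-up:
combine U(4), X(13) → 17
combine 17, P(20) → 37
combine Y(22), 37 → 59
The encoded length is the sum of every internal node's weight: 17 + 37 + 59 = 113 bits.

113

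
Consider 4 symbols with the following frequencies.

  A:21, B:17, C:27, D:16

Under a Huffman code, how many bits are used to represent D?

2

Repeatedly merge the two smallest:
merge D(16) and B(17): 33
merge A(21) and C(27): 48
merge 33 and 48: 81
D's leaf is at depth 2, giving a 2-bit codeword.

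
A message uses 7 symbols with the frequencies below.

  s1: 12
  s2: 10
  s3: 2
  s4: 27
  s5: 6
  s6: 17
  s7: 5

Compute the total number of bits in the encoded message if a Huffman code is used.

Merge the two smallest weights repeatedly:
s3(2) + s7(5) → 7
s5(6) + 7 → 13
s2(10) + s1(12) → 22
13 + s6(17) → 30
22 + s4(27) → 49
30 + 49 → 79
Total encoded bits = sum of merged weights = 7 + 13 + 22 + 30 + 49 + 79 = 200.

200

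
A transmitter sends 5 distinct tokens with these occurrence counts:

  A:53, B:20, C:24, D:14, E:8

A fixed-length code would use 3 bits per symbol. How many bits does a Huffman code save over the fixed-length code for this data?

Fixed-length: 3 bits × 119 symbols = 357 bits.
Huffman merges:
combine E(8), D(14) → 22
combine B(20), 22 → 42
combine C(24), 42 → 66
combine A(53), 66 → 119
Huffman total = 22 + 42 + 66 + 119 = 249 bits.
Saving = 357 − 249 = 108 bits.

108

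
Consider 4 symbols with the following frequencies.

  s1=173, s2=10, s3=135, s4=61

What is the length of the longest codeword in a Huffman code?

3

Merge the two lowest-weight nodes at each step:
merge s2(10) and s4(61): 71
merge 71 and s3(135): 206
merge s1(173) and 206: 379
The first pair merged (s2, s4) ends up deepest, at depth 3.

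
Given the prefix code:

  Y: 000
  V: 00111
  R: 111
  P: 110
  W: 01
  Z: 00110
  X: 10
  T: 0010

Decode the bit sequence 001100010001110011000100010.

ZTVZTT

Read left to right; each codeword is recognised as soon as it completes (prefix code):
  00110→Z | 0010→T | 00111→V | 00110→Z | 0010→T | 0010→T
Decoded message: ZTVZTT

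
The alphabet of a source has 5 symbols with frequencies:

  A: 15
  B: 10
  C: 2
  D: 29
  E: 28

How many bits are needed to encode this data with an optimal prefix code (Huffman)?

Build the Huffman tree bottom-up:
merge C(2) and B(10): 12
merge 12 and A(15): 27
merge 27 and E(28): 55
merge D(29) and 55: 84
The encoded length is the sum of every internal node's weight: 12 + 27 + 55 + 84 = 178 bits.

178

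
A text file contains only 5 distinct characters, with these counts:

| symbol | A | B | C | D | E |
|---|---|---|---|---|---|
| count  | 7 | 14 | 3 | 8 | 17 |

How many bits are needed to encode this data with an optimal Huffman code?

Build the Huffman tree bottom-up:
C(3) + A(7) → 10
D(8) + 10 → 18
B(14) + E(17) → 31
18 + 31 → 49
Total encoded bits = sum of merged weights = 10 + 18 + 31 + 49 = 108.

108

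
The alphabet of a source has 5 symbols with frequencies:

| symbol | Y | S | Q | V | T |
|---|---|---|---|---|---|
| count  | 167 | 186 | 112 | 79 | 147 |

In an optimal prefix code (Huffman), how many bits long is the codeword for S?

2

Build the tree from the bottom:
merge V(79) and Q(112): 191
merge T(147) and Y(167): 314
merge S(186) and 191: 377
merge 314 and 377: 691
S sits 2 levels below the root, so its codeword is 2 bits.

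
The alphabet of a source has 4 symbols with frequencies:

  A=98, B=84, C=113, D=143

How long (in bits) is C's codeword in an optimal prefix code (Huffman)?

Build the tree from the bottom:
B(84) + A(98) → 182
C(113) + D(143) → 256
182 + 256 → 438
C's leaf is at depth 2, giving a 2-bit codeword.

2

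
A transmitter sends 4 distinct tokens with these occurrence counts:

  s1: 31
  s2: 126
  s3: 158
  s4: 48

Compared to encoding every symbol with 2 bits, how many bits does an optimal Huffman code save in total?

Fixed-length: 2 bits × 363 symbols = 726 bits.
Huffman merges:
s1(31) + s4(48) → 79
79 + s2(126) → 205
s3(158) + 205 → 363
Huffman total = 79 + 205 + 363 = 647 bits.
Saving = 726 − 647 = 79 bits.

79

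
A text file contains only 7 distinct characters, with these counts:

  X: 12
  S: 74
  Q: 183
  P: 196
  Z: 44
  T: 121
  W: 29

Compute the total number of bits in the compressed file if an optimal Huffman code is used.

Build the Huffman tree bottom-up:
combine X(12), W(29) → 41
combine 41, Z(44) → 85
combine S(74), 85 → 159
combine T(121), 159 → 280
combine Q(183), P(196) → 379
combine 280, 379 → 659
The encoded length is the sum of every internal node's weight: 41 + 85 + 159 + 280 + 379 + 659 = 1603 bits.

1603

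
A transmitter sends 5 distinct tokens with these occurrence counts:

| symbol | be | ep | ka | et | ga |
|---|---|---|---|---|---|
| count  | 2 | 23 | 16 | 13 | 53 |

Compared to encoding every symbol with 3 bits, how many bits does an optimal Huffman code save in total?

114

Fixed-length: 3 bits × 107 symbols = 321 bits.
Huffman merges:
be(2) + et(13) → 15
15 + ka(16) → 31
ep(23) + 31 → 54
ga(53) + 54 → 107
Huffman total = 15 + 31 + 54 + 107 = 207 bits.
Saving = 321 − 207 = 114 bits.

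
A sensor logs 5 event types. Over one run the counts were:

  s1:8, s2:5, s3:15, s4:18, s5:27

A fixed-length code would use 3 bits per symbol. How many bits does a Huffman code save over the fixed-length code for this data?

60

Fixed-length: 3 bits × 73 symbols = 219 bits.
Huffman merges:
s2(5) + s1(8) → 13
13 + s3(15) → 28
s4(18) + s5(27) → 45
28 + 45 → 73
Huffman total = 13 + 28 + 45 + 73 = 159 bits.
Saving = 219 − 159 = 60 bits.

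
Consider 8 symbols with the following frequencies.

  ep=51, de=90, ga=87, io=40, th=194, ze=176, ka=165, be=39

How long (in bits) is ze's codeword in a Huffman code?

2

Build the tree from the bottom:
combine be(39), io(40) → 79
combine ep(51), 79 → 130
combine ga(87), de(90) → 177
combine 130, ka(165) → 295
combine ze(176), 177 → 353
combine th(194), 295 → 489
combine 353, 489 → 842
ze's leaf is at depth 2, giving a 2-bit codeword.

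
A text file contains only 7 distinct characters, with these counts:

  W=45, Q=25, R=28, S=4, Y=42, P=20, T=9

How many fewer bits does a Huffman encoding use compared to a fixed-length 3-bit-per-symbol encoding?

74

Fixed-length: 3 bits × 173 symbols = 519 bits.
Huffman merges:
merge S(4) and T(9): 13
merge 13 and P(20): 33
merge Q(25) and R(28): 53
merge 33 and Y(42): 75
merge W(45) and 53: 98
merge 75 and 98: 173
Huffman total = 13 + 33 + 53 + 75 + 98 + 173 = 445 bits.
Saving = 519 − 445 = 74 bits.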